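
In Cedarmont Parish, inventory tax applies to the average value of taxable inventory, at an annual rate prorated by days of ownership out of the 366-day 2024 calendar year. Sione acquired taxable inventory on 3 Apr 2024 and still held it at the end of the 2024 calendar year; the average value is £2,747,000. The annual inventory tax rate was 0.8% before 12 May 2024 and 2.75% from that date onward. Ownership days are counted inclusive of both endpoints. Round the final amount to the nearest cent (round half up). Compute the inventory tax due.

3 Apr – 11 May 2024: 39 days at 0.8% → £2,747,000 × 0.8% × 39/366 = £2,341.7049
12 May – 31 Dec 2024: 234 days at 2.75% → £2,747,000 × 2.75% × 234/366 = £48,297.6639
Total = £50,639.3689

£50,639.37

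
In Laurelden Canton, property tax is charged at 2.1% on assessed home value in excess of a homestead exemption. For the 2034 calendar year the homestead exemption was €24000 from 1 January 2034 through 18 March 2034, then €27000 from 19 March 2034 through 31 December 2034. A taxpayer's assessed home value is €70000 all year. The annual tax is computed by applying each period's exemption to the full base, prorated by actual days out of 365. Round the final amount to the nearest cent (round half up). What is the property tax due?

1 January – 18 March 2034: 77 days, exemption €24000 → (€70000 − €24000) × 2.1% × 77/365 = €203.7863
19 March – 31 December 2034: 288 days, exemption €27000 → (€70000 − €27000) × 2.1% × 288/365 = €712.5041
Total = €916.2904

€916.29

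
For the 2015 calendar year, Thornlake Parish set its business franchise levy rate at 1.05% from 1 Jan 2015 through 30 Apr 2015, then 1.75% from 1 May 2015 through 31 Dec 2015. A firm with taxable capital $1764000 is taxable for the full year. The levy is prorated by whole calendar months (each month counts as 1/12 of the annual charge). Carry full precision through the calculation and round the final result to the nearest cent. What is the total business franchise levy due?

$26754.00

1 Jan – 30 Apr 2015: 4 months at 1.05% → $1764000 × 1.05% × 4/12 = $6174.0000
1 May – 31 Dec 2015: 8 months at 1.75% → $1764000 × 1.75% × 8/12 = $20580.0000
Total = $26754.0000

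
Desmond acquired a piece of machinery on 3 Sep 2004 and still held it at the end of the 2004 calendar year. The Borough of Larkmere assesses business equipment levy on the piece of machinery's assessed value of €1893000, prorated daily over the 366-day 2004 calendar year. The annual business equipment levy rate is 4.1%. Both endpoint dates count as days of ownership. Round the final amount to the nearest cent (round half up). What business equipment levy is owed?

€25446.89

Days held (3 Sep – 31 Dec 2004): 120 out of 366
Tax = €1893000 × 4.1% × 120/366 = €25446.8852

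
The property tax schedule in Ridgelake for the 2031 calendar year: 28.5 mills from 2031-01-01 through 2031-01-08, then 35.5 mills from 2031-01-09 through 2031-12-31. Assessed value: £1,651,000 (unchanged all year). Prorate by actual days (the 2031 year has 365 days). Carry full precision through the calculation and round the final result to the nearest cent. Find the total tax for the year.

2031-01-01 to 2031-01-08: 8 days at 28.5 mills → £1,651,000 × 2.85% × 8/365 = £1,031.3096
2031-01-09 to 2031-12-31: 357 days at 35.5 mills → £1,651,000 × 3.55% × 357/365 = £57,325.8863
Total = £58,357.1959

£58,357.20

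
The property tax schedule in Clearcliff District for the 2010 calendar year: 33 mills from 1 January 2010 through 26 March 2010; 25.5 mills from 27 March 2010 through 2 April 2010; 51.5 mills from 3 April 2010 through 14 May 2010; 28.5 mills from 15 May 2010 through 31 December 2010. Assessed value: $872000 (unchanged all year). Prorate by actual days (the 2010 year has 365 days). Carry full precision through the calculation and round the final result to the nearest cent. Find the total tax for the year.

$28023.45

1 January – 26 March 2010: 85 days at 33 mills → $872000 × 3.3% × 85/365 = $6701.2603
27 March – 2 April 2010: 7 days at 25.5 mills → $872000 × 2.55% × 7/365 = $426.4438
3 April – 14 May 2010: 42 days at 51.5 mills → $872000 × 5.15% × 42/365 = $5167.4959
15 May – 31 December 2010: 231 days at 28.5 mills → $872000 × 2.85% × 231/365 = $15728.2521
Total = $28023.4521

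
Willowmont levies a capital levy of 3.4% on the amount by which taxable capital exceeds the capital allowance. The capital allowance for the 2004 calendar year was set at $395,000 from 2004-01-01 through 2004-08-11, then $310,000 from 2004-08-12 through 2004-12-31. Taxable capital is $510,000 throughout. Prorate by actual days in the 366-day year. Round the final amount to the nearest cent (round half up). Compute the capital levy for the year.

2004-01-01 to 2004-08-11: 224 days, exemption $395,000 → ($510,000 − $395,000) × 3.4% × 224/366 = $2,393.0055
2004-08-12 to 2004-12-31: 142 days, exemption $310,000 → ($510,000 − $310,000) × 3.4% × 142/366 = $2,638.2514
Total = $5,031.2568

$5,031.26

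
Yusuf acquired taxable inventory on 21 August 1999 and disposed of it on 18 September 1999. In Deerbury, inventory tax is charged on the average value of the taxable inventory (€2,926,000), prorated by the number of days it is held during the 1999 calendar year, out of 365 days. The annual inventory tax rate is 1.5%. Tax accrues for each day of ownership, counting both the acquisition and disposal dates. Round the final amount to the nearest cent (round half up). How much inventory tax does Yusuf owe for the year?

Days held (21 August – 18 September 1999): 29 out of 365
Tax = €2,926,000 × 1.5% × 29/365 = €3,487.1507

€3,487.15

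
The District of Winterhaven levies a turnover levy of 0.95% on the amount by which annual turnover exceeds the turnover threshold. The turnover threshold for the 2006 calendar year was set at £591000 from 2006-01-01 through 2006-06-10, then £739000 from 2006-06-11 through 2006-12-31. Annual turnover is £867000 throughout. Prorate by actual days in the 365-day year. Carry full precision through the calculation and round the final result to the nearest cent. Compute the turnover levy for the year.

£1836.18

2006-01-01 to 2006-06-10: 161 days, exemption £591000 → (£867000 − £591000) × 0.95% × 161/365 = £1156.5534
2006-06-11 to 2006-12-31: 204 days, exemption £739000 → (£867000 − £739000) × 0.95% × 204/365 = £679.6274
Total = £1836.1808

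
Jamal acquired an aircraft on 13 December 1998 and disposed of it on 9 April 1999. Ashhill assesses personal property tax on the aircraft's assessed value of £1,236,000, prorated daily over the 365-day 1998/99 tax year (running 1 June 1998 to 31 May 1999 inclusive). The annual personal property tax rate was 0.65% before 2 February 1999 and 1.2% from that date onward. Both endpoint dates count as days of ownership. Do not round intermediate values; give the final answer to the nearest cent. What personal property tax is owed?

13 December 1998 – 1 February 1999: 51 days at 0.65% → £1,236,000 × 0.65% × 51/365 = £1,122.5589
2 February – 9 April 1999: 67 days at 1.2% → £1,236,000 × 1.2% × 67/365 = £2,722.5863
Total = £3,845.1452

£3,845.15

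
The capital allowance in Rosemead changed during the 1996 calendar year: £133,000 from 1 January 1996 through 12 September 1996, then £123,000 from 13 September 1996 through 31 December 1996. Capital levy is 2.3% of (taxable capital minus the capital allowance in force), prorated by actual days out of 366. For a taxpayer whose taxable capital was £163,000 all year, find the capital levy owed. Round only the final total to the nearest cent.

£759.13

1 January – 12 September 1996: 256 days, exemption £133,000 → (£163,000 − £133,000) × 2.3% × 256/366 = £482.6230
13 September – 31 December 1996: 110 days, exemption £123,000 → (£163,000 − £123,000) × 2.3% × 110/366 = £276.5027
Total = £759.1257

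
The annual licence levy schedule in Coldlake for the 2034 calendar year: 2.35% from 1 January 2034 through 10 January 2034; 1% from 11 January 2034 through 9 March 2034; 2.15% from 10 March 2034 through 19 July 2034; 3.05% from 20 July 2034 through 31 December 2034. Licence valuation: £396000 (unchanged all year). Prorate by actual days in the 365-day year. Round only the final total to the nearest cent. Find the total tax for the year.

1 January – 10 January 2034: 10 days at 2.35% → £396000 × 2.35% × 10/365 = £254.9589
11 January – 9 March 2034: 58 days at 1% → £396000 × 1% × 58/365 = £629.2603
10 March – 19 July 2034: 132 days at 2.15% → £396000 × 2.15% × 132/365 = £3079.0356
20 July – 31 December 2034: 165 days at 3.05% → £396000 × 3.05% × 165/365 = £5459.9178
Total = £9423.1726

£9423.17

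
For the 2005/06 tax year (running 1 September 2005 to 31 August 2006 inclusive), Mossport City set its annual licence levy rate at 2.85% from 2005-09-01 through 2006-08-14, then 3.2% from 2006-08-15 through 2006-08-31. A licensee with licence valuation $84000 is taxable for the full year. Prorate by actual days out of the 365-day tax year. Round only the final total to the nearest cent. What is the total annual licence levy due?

$2407.69

2005-09-01 to 2006-08-14: 348 days at 2.85% → $84000 × 2.85% × 348/365 = $2282.4986
2006-08-15 to 2006-08-31: 17 days at 3.2% → $84000 × 3.2% × 17/365 = $125.1945
Total = $2407.6932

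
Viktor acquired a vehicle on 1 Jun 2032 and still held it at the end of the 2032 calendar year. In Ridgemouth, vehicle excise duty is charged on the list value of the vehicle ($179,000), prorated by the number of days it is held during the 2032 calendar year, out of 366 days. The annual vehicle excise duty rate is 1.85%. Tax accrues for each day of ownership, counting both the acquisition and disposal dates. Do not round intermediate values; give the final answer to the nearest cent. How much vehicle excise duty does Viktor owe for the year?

$1,936.23

Days held (1 Jun – 31 Dec 2032): 214 out of 366
Tax = $179,000 × 1.85% × 214/366 = $1,936.2322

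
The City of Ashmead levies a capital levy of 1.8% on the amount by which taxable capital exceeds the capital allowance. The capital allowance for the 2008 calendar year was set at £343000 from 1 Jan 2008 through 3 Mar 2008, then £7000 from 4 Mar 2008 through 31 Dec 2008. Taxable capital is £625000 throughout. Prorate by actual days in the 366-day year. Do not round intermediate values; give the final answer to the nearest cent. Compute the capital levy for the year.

1 Jan – 3 Mar 2008: 63 days, exemption £343000 → (£625000 − £343000) × 1.8% × 63/366 = £873.7377
4 Mar – 31 Dec 2008: 303 days, exemption £7000 → (£625000 − £7000) × 1.8% × 303/366 = £9209.2131
Total = £10082.9508

£10082.95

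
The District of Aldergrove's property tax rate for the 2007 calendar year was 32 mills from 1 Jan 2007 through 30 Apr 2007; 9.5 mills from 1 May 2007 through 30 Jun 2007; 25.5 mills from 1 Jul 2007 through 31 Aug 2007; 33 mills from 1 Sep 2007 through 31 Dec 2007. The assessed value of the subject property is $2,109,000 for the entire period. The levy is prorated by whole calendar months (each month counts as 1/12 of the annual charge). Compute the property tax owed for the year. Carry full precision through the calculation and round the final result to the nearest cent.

1 Jan – 30 Apr 2007: 4 months at 32 mills → $2,109,000 × 3.2% × 4/12 = $22,496.0000
1 May – 30 Jun 2007: 2 months at 9.5 mills → $2,109,000 × 0.95% × 2/12 = $3,339.2500
1 Jul – 31 Aug 2007: 2 months at 25.5 mills → $2,109,000 × 2.55% × 2/12 = $8,963.2500
1 Sep – 31 Dec 2007: 4 months at 33 mills → $2,109,000 × 3.3% × 4/12 = $23,199.0000
Total = $57,997.5000

$57,997.50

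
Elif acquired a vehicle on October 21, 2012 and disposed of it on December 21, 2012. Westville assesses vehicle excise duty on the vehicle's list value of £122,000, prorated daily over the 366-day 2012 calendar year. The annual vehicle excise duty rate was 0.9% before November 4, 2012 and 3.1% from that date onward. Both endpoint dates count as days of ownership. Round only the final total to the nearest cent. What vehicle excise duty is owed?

October 21 – November 3, 2012: 14 days at 0.9% → £122,000 × 0.9% × 14/366 = £42.0000
November 4 – December 21, 2012: 48 days at 3.1% → £122,000 × 3.1% × 48/366 = £496.0000
Total = £538.0000

£538.00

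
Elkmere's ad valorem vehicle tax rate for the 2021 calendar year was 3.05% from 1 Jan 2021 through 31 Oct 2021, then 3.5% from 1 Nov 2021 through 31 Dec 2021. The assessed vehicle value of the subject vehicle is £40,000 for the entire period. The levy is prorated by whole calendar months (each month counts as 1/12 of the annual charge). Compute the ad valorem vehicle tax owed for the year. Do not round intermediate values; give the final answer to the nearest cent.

1 Jan – 31 Oct 2021: 10 months at 3.05% → £40,000 × 3.05% × 10/12 = £1,016.6667
1 Nov – 31 Dec 2021: 2 months at 3.5% → £40,000 × 3.5% × 2/12 = £233.3333
Total = £1,250.0000

£1,250.00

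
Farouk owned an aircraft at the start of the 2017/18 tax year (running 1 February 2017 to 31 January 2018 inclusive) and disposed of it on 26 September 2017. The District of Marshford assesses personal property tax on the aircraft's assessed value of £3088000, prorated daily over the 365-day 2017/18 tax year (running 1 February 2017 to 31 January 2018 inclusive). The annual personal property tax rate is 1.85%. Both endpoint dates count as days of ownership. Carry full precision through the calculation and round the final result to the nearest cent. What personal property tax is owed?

£37250.59

Days held (1 February – 26 September 2017): 238 out of 365
Tax = £3088000 × 1.85% × 238/365 = £37250.5863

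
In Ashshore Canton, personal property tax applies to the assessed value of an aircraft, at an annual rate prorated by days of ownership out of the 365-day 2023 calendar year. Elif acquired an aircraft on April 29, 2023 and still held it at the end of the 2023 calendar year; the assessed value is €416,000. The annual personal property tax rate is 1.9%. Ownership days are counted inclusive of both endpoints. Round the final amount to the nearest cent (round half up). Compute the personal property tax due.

Days held (April 29 – December 31, 2023): 247 out of 365
Tax = €416,000 × 1.9% × 247/365 = €5,348.7342

€5,348.73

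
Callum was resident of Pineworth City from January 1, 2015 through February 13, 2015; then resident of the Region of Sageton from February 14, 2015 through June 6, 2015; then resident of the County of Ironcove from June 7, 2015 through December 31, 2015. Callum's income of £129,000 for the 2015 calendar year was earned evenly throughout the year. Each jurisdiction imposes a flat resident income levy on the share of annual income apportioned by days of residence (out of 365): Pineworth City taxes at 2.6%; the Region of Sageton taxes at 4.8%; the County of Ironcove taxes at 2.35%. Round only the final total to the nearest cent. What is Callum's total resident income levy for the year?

£4,048.83

Pineworth City, January 1 – February 13, 2015: 44 days → £129,000 × 2.6% × 44/365 = £404.3178
The Region of Sageton, February 14 – June 6, 2015: 113 days → £129,000 × 4.8% × 113/365 = £1,916.9753
The County of Ironcove, June 7 – December 31, 2015: 208 days → £129,000 × 2.35% × 208/365 = £1,727.5397
Total = £4,048.8329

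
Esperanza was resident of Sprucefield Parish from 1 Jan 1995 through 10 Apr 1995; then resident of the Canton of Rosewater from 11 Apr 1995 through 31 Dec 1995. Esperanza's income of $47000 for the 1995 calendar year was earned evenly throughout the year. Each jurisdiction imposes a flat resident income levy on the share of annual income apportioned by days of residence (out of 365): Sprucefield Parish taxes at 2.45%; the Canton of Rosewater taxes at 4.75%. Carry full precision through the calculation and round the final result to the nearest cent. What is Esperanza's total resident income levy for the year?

$1936.34

Sprucefield Parish, 1 Jan – 10 Apr 1995: 100 days → $47000 × 2.45% × 100/365 = $315.4795
The Canton of Rosewater, 11 Apr – 31 Dec 1995: 265 days → $47000 × 4.75% × 265/365 = $1620.8562
Total = $1936.3356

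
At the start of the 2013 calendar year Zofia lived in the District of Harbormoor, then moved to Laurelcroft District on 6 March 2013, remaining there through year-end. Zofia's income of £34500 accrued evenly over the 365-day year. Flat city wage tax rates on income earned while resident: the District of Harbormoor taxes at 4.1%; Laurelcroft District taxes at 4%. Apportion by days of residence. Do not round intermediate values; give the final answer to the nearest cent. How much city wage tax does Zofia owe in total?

The District of Harbormoor, 1 January – 5 March 2013: 64 days → £34500 × 4.1% × 64/365 = £248.0219
Laurelcroft District, 6 March – 31 December 2013: 301 days → £34500 × 4% × 301/365 = £1138.0274
Total = £1386.0493

£1386.05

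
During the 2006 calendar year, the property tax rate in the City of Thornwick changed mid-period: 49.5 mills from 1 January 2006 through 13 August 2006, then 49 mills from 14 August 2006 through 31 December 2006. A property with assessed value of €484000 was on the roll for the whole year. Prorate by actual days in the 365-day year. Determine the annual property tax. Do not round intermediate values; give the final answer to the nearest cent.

€23865.18

1 January – 13 August 2006: 225 days at 49.5 mills → €484000 × 4.95% × 225/365 = €14768.6301
14 August – 31 December 2006: 140 days at 49 mills → €484000 × 4.9% × 140/365 = €9096.5479
Total = €23865.1781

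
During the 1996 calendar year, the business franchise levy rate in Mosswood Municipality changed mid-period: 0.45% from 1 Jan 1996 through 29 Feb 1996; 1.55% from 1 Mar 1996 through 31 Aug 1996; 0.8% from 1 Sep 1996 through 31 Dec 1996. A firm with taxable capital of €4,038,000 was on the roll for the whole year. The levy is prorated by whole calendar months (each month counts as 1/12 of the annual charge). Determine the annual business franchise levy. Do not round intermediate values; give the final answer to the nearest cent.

1 Jan – 29 Feb 1996: 2 months at 0.45% → €4,038,000 × 0.45% × 2/12 = €3,028.5000
1 Mar – 31 Aug 1996: 6 months at 1.55% → €4,038,000 × 1.55% × 6/12 = €31,294.5000
1 Sep – 31 Dec 1996: 4 months at 0.8% → €4,038,000 × 0.8% × 4/12 = €10,768.0000
Total = €45,091.0000

€45,091.00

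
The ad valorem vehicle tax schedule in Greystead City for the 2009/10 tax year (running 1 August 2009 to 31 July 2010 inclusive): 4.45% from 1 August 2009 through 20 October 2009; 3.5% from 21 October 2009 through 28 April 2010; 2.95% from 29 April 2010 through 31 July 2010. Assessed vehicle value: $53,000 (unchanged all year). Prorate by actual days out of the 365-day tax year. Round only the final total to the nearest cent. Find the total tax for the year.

$1,891.66

1 August – 20 October 2009: 81 days at 4.45% → $53,000 × 4.45% × 81/365 = $523.3932
21 October 2009 – 28 April 2010: 190 days at 3.5% → $53,000 × 3.5% × 190/365 = $965.6164
29 April – 31 July 2010: 94 days at 2.95% → $53,000 × 2.95% × 94/365 = $402.6548
Total = $1,891.6644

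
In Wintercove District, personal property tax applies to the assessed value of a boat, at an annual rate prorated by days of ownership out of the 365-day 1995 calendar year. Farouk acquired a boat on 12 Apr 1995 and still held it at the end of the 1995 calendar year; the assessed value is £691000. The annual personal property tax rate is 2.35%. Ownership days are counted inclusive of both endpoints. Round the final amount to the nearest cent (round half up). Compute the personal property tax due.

Days held (12 Apr – 31 Dec 1995): 264 out of 365
Tax = £691000 × 2.35% × 264/365 = £11745.1068

£11745.11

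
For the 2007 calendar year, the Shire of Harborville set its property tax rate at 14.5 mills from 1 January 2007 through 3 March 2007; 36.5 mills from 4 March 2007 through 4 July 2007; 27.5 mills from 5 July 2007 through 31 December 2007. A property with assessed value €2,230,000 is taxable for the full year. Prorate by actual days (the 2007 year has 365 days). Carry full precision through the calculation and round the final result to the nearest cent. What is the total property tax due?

€63,163.99

1 January – 3 March 2007: 62 days at 14.5 mills → €2,230,000 × 1.45% × 62/365 = €5,492.5205
4 March – 4 July 2007: 123 days at 36.5 mills → €2,230,000 × 3.65% × 123/365 = €27,429.0000
5 July – 31 December 2007: 180 days at 27.5 mills → €2,230,000 × 2.75% × 180/365 = €30,242.4658
Total = €63,163.9863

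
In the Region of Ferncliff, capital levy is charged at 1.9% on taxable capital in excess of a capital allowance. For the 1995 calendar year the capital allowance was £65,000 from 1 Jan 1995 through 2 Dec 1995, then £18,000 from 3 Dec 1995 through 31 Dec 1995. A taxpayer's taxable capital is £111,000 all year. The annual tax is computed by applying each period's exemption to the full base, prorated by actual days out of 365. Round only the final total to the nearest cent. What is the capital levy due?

£944.95

1 Jan – 2 Dec 1995: 336 days, exemption £65,000 → (£111,000 − £65,000) × 1.9% × 336/365 = £804.5589
3 Dec – 31 Dec 1995: 29 days, exemption £18,000 → (£111,000 − £18,000) × 1.9% × 29/365 = £140.3918
Total = £944.9507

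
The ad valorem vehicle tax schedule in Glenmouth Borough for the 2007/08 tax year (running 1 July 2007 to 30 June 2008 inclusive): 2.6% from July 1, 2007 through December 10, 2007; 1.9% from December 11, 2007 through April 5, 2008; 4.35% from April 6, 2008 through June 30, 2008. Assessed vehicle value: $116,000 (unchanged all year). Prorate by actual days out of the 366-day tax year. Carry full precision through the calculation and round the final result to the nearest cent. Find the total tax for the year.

July 1 – December 10, 2007: 163 days at 2.6% → $116,000 × 2.6% × 163/366 = $1,343.1913
December 11, 2007 – April 5, 2008: 117 days at 1.9% → $116,000 × 1.9% × 117/366 = $704.5574
April 6 – June 30, 2008: 86 days at 4.35% → $116,000 × 4.35% × 86/366 = $1,185.6721
Total = $3,233.4208

$3,233.42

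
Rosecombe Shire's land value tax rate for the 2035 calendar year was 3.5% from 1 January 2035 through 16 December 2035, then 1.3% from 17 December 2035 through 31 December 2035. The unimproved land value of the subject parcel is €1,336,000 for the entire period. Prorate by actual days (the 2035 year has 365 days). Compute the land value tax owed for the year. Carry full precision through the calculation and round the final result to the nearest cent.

1 January – 16 December 2035: 350 days at 3.5% → €1,336,000 × 3.5% × 350/365 = €44,838.3562
17 December – 31 December 2035: 15 days at 1.3% → €1,336,000 × 1.3% × 15/365 = €713.7534
Total = €45,552.1096

€45,552.11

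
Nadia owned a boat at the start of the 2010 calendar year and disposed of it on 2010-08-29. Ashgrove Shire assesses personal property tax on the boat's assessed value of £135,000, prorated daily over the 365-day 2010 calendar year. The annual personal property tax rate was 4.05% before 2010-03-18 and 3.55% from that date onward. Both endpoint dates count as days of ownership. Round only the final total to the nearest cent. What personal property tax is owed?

2010-01-01 to 2010-03-17: 76 days at 4.05% → £135,000 × 4.05% × 76/365 = £1,138.4384
2010-03-18 to 2010-08-29: 165 days at 3.55% → £135,000 × 3.55% × 165/365 = £2,166.4726
Total = £3,304.9110

£3,304.91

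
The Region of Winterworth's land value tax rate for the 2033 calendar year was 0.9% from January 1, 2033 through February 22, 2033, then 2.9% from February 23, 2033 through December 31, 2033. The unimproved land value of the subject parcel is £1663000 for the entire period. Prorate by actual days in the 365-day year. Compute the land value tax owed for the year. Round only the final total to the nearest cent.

£43397.47

January 1 – February 22, 2033: 53 days at 0.9% → £1663000 × 0.9% × 53/365 = £2173.2904
February 23 – December 31, 2033: 312 days at 2.9% → £1663000 × 2.9% × 312/365 = £41224.1753
Total = £43397.4658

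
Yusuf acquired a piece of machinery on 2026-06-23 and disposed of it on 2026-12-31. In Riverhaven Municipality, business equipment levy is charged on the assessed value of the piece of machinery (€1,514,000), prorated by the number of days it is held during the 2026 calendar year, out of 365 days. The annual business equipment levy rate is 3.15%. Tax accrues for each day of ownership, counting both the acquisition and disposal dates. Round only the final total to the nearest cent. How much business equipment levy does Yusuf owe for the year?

Days held (2026-06-23 to 2026-12-31): 192 out of 365
Tax = €1,514,000 × 3.15% × 192/365 = €25,086.7726

€25,086.77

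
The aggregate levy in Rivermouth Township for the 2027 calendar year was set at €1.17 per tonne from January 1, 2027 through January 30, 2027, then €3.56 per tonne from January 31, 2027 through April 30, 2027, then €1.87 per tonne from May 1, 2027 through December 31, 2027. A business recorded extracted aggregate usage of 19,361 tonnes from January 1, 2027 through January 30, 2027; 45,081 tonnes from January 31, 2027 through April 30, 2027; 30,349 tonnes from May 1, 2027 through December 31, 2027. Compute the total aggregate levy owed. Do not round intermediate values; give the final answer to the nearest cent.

€239,893.36

January 1 – January 30, 2027: 19,361 tonnes at €1.17/tonne → €22,652.37
January 31 – April 30, 2027: 45,081 tonnes at €3.56/tonne → €160,488.36
May 1 – December 31, 2027: 30,349 tonnes at €1.87/tonne → €56,752.63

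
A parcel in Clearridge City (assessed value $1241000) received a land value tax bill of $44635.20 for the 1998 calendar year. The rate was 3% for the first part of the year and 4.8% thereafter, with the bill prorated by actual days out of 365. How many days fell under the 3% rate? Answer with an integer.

Let d = days at the first rate; then 365 − d days at the second rate.
$1241000 × [3%·d + 4.8%·(365−d)] / 365 = $44635.20
Solving gives d = 244, so the new rate took effect on 2 September 1998.

244 days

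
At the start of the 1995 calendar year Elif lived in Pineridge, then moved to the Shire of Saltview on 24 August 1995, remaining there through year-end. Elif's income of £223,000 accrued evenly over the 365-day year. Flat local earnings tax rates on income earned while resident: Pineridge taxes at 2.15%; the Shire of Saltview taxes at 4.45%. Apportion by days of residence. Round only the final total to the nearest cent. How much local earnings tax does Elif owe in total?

Pineridge, 1 January – 23 August 1995: 235 days → £223,000 × 2.15% × 235/365 = £3,086.8699
The Shire of Saltview, 24 August – 31 December 1995: 130 days → £223,000 × 4.45% × 130/365 = £3,534.3973
Total = £6,621.2671

£6,621.27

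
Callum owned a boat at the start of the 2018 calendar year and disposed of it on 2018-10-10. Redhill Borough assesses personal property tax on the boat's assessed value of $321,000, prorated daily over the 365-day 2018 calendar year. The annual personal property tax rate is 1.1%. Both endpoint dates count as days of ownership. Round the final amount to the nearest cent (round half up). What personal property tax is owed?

$2,737.73

Days held (2018-01-01 to 2018-10-10): 283 out of 365
Tax = $321,000 × 1.1% × 283/365 = $2,737.7342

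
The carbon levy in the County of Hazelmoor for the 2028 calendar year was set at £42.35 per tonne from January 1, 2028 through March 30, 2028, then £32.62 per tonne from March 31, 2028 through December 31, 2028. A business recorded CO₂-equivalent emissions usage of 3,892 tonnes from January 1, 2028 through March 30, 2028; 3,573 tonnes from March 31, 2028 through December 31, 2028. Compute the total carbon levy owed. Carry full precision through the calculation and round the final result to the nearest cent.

January 1 – March 30, 2028: 3,892 tonnes at £42.35/tonne → £164826.20
March 31 – December 31, 2028: 3,573 tonnes at £32.62/tonne → £116551.26

£281377.46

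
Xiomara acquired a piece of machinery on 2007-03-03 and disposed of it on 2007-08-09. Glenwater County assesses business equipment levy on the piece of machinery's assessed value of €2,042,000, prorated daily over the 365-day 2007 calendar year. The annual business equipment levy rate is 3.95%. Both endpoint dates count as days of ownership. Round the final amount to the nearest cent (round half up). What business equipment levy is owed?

Days held (2007-03-03 to 2007-08-09): 160 out of 365
Tax = €2,042,000 × 3.95% × 160/365 = €35,357.3699

€35,357.37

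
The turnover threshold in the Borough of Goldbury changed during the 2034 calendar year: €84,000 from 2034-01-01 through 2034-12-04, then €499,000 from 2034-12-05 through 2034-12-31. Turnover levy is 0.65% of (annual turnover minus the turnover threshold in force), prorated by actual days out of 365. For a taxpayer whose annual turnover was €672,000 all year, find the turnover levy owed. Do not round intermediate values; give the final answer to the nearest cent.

2034-01-01 to 2034-12-04: 338 days, exemption €84,000 → (€672,000 − €84,000) × 0.65% × 338/365 = €3,539.2767
2034-12-05 to 2034-12-31: 27 days, exemption €499,000 → (€672,000 − €499,000) × 0.65% × 27/365 = €83.1822
Total = €3,622.4589

€3,622.46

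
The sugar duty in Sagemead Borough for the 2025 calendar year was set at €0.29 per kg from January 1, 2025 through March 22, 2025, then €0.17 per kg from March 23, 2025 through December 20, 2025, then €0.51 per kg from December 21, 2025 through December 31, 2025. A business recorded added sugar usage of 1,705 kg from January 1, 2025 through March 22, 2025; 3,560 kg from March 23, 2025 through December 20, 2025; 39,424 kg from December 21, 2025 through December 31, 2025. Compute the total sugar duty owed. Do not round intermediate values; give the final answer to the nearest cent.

€21,205.89

January 1 – March 22, 2025: 1,705 kg at €0.29/kg → €494.45
March 23 – December 20, 2025: 3,560 kg at €0.17/kg → €605.20
December 21 – December 31, 2025: 39,424 kg at €0.51/kg → €20,106.24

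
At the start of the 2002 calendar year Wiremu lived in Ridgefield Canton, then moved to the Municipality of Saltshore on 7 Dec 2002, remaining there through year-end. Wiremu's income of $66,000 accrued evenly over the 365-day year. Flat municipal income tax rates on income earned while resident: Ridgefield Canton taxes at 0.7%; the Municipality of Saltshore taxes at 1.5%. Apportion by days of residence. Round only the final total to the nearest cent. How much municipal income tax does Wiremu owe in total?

$498.16

Ridgefield Canton, 1 Jan – 6 Dec 2002: 340 days → $66,000 × 0.7% × 340/365 = $430.3562
The Municipality of Saltshore, 7 Dec – 31 Dec 2002: 25 days → $66,000 × 1.5% × 25/365 = $67.8082
Total = $498.1644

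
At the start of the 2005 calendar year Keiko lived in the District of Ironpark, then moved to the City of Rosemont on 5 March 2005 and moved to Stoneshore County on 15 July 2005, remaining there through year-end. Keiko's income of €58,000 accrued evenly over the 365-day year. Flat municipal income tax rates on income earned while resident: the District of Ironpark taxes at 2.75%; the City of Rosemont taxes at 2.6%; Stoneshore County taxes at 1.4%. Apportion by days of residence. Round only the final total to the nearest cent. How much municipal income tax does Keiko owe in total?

The District of Ironpark, 1 January – 4 March 2005: 63 days → €58,000 × 2.75% × 63/365 = €275.3014
The City of Rosemont, 5 March – 14 July 2005: 132 days → €58,000 × 2.6% × 132/365 = €545.3589
Stoneshore County, 15 July – 31 December 2005: 170 days → €58,000 × 1.4% × 170/365 = €378.1918
Total = €1,198.8521

€1,198.85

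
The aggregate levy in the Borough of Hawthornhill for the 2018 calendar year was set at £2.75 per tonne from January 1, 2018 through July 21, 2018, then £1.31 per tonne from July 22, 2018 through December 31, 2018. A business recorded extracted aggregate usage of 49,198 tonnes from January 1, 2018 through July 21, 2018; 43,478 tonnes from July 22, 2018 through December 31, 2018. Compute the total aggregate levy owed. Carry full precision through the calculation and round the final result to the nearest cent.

£192250.68

January 1 – July 21, 2018: 49,198 tonnes at £2.75/tonne → £135294.50
July 22 – December 31, 2018: 43,478 tonnes at £1.31/tonne → £56956.18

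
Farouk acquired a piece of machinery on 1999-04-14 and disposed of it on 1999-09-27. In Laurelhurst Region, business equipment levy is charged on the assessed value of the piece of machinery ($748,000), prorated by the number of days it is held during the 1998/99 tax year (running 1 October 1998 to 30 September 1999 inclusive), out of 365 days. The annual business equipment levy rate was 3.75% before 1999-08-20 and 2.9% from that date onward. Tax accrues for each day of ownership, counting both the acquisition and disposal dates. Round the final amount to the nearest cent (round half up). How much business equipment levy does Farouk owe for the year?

$12,154.49

1999-04-14 to 1999-08-19: 128 days at 3.75% → $748,000 × 3.75% × 128/365 = $9,836.7123
1999-08-20 to 1999-09-27: 39 days at 2.9% → $748,000 × 2.9% × 39/365 = $2,317.7753
Total = $12,154.4877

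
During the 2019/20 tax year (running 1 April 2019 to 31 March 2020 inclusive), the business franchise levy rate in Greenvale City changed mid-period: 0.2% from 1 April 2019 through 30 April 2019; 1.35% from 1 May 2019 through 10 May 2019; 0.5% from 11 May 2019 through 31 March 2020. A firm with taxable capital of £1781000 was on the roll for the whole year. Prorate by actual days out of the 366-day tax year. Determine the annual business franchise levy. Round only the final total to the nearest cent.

£8880.67

1 April – 30 April 2019: 30 days at 0.2% → £1781000 × 0.2% × 30/366 = £291.9672
1 May – 10 May 2019: 10 days at 1.35% → £1781000 × 1.35% × 10/366 = £656.9262
11 May 2019 – 31 March 2020: 326 days at 0.5% → £1781000 × 0.5% × 326/366 = £7931.7760
Total = £8880.6694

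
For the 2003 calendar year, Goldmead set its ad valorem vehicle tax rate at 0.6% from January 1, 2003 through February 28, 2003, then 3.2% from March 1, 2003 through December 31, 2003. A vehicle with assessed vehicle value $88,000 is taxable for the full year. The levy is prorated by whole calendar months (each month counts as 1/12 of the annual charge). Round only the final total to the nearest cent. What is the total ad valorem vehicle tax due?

January 1 – February 28, 2003: 2 months at 0.6% → $88,000 × 0.6% × 2/12 = $88.0000
March 1 – December 31, 2003: 10 months at 3.2% → $88,000 × 3.2% × 10/12 = $2,346.6667
Total = $2,434.6667

$2,434.67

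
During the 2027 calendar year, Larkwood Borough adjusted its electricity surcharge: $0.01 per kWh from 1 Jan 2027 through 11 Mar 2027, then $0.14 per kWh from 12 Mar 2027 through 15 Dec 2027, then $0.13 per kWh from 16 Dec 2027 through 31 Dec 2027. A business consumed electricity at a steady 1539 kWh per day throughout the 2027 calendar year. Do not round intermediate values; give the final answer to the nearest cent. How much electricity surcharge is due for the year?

1 Jan – 11 Mar 2027: 70 days × 1539 kWh/day = 107,730 kWh at $0.01/kWh → $1,077.30
12 Mar – 15 Dec 2027: 279 days × 1539 kWh/day = 429,381 kWh at $0.14/kWh → $60,113.34
16 Dec – 31 Dec 2027: 16 days × 1539 kWh/day = 24,624 kWh at $0.13/kWh → $3,201.12

$64,391.76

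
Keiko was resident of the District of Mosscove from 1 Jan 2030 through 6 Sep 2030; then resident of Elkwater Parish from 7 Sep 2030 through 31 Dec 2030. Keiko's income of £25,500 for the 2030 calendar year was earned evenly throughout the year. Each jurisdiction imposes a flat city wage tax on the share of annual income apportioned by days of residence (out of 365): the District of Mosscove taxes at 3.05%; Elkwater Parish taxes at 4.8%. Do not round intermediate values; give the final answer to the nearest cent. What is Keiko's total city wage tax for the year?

The District of Mosscove, 1 Jan – 6 Sep 2030: 249 days → £25,500 × 3.05% × 249/365 = £530.5747
Elkwater Parish, 7 Sep – 31 Dec 2030: 116 days → £25,500 × 4.8% × 116/365 = £388.9973
Total = £919.5719

£919.57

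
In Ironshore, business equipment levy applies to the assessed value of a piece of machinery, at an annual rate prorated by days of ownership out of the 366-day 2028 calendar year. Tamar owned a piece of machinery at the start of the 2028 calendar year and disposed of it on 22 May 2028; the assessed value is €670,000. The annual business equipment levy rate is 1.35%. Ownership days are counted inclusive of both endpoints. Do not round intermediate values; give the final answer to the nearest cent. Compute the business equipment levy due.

€3,533.98

Days held (1 Jan – 22 May 2028): 143 out of 366
Tax = €670,000 × 1.35% × 143/366 = €3,533.9754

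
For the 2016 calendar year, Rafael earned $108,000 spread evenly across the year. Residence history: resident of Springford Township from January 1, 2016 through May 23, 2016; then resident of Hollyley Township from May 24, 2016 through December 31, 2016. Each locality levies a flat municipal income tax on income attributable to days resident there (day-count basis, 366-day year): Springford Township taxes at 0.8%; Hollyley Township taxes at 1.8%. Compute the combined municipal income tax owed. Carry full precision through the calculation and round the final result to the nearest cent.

$1,519.08

Springford Township, January 1 – May 23, 2016: 144 days → $108,000 × 0.8% × 144/366 = $339.9344
Hollyley Township, May 24 – December 31, 2016: 222 days → $108,000 × 1.8% × 222/366 = $1,179.1475
Total = $1,519.0820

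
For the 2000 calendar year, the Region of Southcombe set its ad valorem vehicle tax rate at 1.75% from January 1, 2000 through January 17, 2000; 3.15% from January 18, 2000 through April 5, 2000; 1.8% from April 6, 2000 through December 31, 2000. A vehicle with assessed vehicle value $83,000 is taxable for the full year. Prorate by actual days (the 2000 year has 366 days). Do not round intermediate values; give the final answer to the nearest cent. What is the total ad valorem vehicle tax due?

$1,733.93

January 1 – January 17, 2000: 17 days at 1.75% → $83,000 × 1.75% × 17/366 = $67.4658
January 18 – April 5, 2000: 79 days at 3.15% → $83,000 × 3.15% × 79/366 = $564.3320
April 6 – December 31, 2000: 270 days at 1.8% → $83,000 × 1.8% × 270/366 = $1,102.1311
Total = $1,733.9290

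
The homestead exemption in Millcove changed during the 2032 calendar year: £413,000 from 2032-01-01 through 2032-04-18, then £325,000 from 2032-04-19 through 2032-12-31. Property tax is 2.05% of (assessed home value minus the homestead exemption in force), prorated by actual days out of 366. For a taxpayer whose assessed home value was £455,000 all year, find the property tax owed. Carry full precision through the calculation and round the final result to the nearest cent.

2032-01-01 to 2032-04-18: 109 days, exemption £413,000 → (£455,000 − £413,000) × 2.05% × 109/366 = £256.4180
2032-04-19 to 2032-12-31: 257 days, exemption £325,000 → (£455,000 − £325,000) × 2.05% × 257/366 = £1,871.3251
Total = £2,127.7432

£2,127.74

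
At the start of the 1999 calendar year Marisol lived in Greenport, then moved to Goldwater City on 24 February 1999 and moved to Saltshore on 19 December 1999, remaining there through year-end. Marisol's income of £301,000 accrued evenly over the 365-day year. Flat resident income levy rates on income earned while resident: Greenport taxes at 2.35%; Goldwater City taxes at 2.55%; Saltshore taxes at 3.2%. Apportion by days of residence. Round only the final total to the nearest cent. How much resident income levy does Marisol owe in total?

Greenport, 1 January – 23 February 1999: 54 days → £301,000 × 2.35% × 54/365 = £1,046.4904
Goldwater City, 24 February – 18 December 1999: 298 days → £301,000 × 2.55% × 298/365 = £6,266.5726
Saltshore, 19 December – 31 December 1999: 13 days → £301,000 × 3.2% × 13/365 = £343.0575
Total = £7,656.1205

£7,656.12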